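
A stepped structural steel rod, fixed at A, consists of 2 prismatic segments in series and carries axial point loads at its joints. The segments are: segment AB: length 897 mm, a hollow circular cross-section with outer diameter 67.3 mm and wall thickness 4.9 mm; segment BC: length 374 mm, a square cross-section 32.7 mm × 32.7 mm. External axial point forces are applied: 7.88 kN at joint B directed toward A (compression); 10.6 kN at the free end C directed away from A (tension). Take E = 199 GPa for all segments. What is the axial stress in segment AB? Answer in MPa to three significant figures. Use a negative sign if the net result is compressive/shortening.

2.83 MPa

Internal axial forces (sectioning from the free end, tension +): N_BC = 10.6 kN, N_AB = 2.72 kN.
A_AB = 960.6 mm².
σ_AB = N_AB/A_AB = 2720/960.6 = 2.832 MPa.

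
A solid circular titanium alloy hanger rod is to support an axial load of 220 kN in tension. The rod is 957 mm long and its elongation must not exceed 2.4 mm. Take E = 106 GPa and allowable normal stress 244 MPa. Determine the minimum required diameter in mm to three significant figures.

33.9 mm

Required area A ≥ P/σ_allow = 220000/244 = 901.6 mm².
For a solid circular section, d ≥ √(4A/π) = 33.88 mm.
Elongation limit: A ≥ PL/(Eδ_allow) = 220000·957/(106000·2.4) = 827.6 mm² ⇒ d ≥ 32.46 mm.
The stress limit governs.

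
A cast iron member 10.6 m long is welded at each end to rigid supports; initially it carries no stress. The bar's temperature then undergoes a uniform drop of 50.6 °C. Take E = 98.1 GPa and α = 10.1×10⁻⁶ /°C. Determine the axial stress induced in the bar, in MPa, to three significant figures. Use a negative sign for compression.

50.1 MPa

Free thermal expansion αLΔT = 10.1e-6 · 10600 · -50.6 = -5.417 mm.
The walls impose strain ε = −(-5.417)/10600 = 5.1106e-04; σ = Eε = 98100 · 5.1106e-04 = 50.13 MPa.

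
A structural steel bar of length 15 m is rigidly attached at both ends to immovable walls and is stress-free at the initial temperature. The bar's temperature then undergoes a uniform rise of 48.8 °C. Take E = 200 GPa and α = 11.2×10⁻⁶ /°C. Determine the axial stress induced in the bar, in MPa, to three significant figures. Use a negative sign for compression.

-109 MPa

Free thermal expansion αLΔT = 11.2e-6 · 15000 · 48.8 = 8.198 mm.
The walls impose strain ε = −(8.198)/15000 = -5.4656e-04; σ = Eε = 200000 · -5.4656e-04 = -109.3 MPa.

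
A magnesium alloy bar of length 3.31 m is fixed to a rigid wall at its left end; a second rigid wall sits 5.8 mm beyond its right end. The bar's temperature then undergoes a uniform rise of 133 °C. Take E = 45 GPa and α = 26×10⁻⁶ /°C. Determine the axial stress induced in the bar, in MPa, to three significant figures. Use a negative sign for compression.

Free thermal expansion αLΔT = 26e-6 · 3310 · 133 = 11.45 mm.
The walls engage after the gap closes; constrained expansion = 11.45 − 5.8 = 5.646 mm.
The walls impose strain ε = −(5.646)/3310 = -1.7057e-03; σ = Eε = 45000 · -1.7057e-03 = -76.76 MPa.

-76.8 MPa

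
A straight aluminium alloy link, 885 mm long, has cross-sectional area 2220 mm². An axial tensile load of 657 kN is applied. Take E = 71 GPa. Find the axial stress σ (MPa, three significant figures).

σ = N/A = 657000/2220 = 295.9 MPa.

296 MPa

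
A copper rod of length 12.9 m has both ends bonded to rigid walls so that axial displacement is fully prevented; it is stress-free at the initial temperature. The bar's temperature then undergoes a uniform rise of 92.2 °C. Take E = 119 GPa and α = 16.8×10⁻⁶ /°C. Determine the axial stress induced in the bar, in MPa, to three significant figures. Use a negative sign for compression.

Free thermal expansion αLΔT = 16.8e-6 · 12900 · 92.2 = 19.98 mm.
The walls impose strain ε = −(19.98)/12900 = -1.5490e-03; σ = Eε = 119000 · -1.5490e-03 = -184.3 MPa.

-184 MPa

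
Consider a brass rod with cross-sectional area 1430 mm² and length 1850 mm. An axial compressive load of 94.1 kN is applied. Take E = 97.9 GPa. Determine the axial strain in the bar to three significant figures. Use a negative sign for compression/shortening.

-6.72e-04

σ = N/A = -65.8 MPa; ε = σ/E = -65.8/97900 = -6.722e-04.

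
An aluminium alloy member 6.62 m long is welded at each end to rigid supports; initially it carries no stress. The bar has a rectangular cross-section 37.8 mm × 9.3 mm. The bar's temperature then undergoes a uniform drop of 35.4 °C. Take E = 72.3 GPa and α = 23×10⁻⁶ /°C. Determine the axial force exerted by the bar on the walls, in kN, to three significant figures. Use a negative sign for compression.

20.7 kN

Free thermal expansion αLΔT = 23e-6 · 6620 · -35.4 = -5.39 mm.
The walls impose strain ε = −(-5.39)/6620 = 8.1420e-04; σ = Eε = 72300 · 8.1420e-04 = 58.87 MPa.
Wall reaction R = σ·A = 58.87·351.5 = 20690 N = 20.69 kN.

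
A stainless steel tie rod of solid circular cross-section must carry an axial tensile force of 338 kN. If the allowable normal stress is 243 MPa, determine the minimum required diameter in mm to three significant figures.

Required area A ≥ P/σ_allow = 338000/243 = 1391 mm².
For a solid circular section, d ≥ √(4A/π) = 42.08 mm.

42.1 mm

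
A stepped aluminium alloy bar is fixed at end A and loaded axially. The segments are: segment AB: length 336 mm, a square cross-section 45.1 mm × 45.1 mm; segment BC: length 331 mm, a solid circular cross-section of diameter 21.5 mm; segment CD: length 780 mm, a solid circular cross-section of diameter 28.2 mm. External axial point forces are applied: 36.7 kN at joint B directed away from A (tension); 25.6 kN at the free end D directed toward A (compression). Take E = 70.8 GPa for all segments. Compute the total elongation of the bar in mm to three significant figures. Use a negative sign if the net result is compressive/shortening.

-0.755 mm

Internal axial forces (sectioning from the free end, tension +): N_CD = -25.6 kN, N_BC = -25.6 kN, N_AB = 11.1 kN.
A_AB = 2034 mm².
A_BC = 363.1 mm².
A_CD = 624.6 mm².
δ_AB = 11100·336/(2034·70800) = 0.0259 mm
δ_BC = -25600·331/(363.1·70800) = -0.3297 mm
δ_CD = -25600·780/(624.6·70800) = -0.4516 mm
δ = Σδ_i = -0.7553 mm.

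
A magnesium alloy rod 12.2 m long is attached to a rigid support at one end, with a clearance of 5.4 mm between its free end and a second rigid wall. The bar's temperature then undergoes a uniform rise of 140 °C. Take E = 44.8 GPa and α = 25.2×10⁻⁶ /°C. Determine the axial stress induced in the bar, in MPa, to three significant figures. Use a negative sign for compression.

Free thermal expansion αLΔT = 25.2e-6 · 12200 · 140 = 43.04 mm.
The walls engage after the gap closes; constrained expansion = 43.04 − 5.4 = 37.64 mm.
The walls impose strain ε = −(37.64)/12200 = -3.0854e-03; σ = Eε = 44800 · -3.0854e-03 = -138.2 MPa.

-138 MPa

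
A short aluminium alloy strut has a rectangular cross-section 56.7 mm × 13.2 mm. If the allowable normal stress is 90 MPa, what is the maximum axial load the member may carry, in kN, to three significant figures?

67.4 kN

A = 748.4 mm².
P_max = σ_allow · A = 90 · 748.4 = 67360 N = 67.36 kN.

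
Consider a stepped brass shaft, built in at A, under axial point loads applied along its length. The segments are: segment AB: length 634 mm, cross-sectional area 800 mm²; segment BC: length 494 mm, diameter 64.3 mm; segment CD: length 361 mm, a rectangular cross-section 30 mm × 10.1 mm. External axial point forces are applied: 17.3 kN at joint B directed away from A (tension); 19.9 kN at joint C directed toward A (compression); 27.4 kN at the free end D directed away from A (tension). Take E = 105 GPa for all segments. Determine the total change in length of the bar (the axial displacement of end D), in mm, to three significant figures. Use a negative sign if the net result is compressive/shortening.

Internal axial forces (sectioning from the free end, tension +): N_CD = 27.4 kN, N_BC = 7.5 kN, N_AB = 24.8 kN.
A_BC = 3247 mm².
A_CD = 303 mm².
δ_AB = 24800·634/(800·105000) = 0.1872 mm
δ_BC = 7500·494/(3247·105000) = 0.01087 mm
δ_CD = 27400·361/(303·105000) = 0.3109 mm
δ = Σδ_i = 0.509 mm.

0.509 mm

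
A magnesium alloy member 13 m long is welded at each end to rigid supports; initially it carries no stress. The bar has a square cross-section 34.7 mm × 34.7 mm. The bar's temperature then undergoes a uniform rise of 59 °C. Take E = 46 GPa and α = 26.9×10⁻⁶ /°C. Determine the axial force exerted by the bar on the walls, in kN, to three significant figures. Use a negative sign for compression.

Free thermal expansion αLΔT = 26.9e-6 · 13000 · 59 = 20.63 mm.
The walls impose strain ε = −(20.63)/13000 = -1.5871e-03; σ = Eε = 46000 · -1.5871e-03 = -73.01 MPa.
Wall reaction R = σ·A = -73.01·1204 = -87910 N = -87.91 kN.

-87.9 kN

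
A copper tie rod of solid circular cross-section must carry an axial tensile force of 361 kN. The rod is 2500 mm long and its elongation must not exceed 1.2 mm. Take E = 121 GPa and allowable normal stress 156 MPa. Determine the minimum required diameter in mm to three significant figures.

89.0 mm

Required area A ≥ P/σ_allow = 361000/156 = 2314 mm².
For a solid circular section, d ≥ √(4A/π) = 54.28 mm.
Elongation limit: A ≥ PL/(Eδ_allow) = 361000·2500/(121000·1.2) = 6216 mm² ⇒ d ≥ 88.96 mm.
The elongation limit governs.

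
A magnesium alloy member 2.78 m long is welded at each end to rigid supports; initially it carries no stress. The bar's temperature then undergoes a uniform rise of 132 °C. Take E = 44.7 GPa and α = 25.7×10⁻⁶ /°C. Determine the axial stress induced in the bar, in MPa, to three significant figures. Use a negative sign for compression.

-152 MPa

Free thermal expansion αLΔT = 25.7e-6 · 2780 · 132 = 9.431 mm.
The walls impose strain ε = −(9.431)/2780 = -3.3924e-03; σ = Eε = 44700 · -3.3924e-03 = -151.6 MPa.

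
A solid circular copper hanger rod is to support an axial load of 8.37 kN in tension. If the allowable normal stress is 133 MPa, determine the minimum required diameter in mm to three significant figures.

8.95 mm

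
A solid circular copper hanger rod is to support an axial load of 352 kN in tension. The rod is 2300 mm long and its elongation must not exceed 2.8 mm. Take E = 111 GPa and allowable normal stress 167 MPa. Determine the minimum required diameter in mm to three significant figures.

Required area A ≥ P/σ_allow = 352000/167 = 2108 mm².
For a solid circular section, d ≥ √(4A/π) = 51.8 mm.
Elongation limit: A ≥ PL/(Eδ_allow) = 352000·2300/(111000·2.8) = 2605 mm² ⇒ d ≥ 57.59 mm.
The elongation limit governs.

57.6 mm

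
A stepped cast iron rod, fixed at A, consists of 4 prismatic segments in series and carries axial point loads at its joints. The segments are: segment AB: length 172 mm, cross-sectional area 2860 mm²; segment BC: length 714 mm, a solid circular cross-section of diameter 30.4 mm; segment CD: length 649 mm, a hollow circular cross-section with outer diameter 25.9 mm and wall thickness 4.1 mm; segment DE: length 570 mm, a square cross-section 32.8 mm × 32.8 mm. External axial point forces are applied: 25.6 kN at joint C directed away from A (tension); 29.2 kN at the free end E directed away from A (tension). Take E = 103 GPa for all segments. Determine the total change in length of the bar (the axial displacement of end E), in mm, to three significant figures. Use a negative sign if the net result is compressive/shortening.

Internal axial forces (sectioning from the free end, tension +): N_DE = 29.2 kN, N_CD = 29.2 kN, N_BC = 54.8 kN, N_AB = 54.8 kN.
A_BC = 725.8 mm².
A_CD = 280.8 mm².
A_DE = 1076 mm².
δ_AB = 54800·172/(2860·103000) = 0.032 mm
δ_BC = 54800·714/(725.8·103000) = 0.5234 mm
δ_CD = 29200·649/(280.8·103000) = 0.6552 mm
δ_DE = 29200·570/(1076·103000) = 0.1502 mm
δ = Σδ_i = 1.361 mm.

1.36 mm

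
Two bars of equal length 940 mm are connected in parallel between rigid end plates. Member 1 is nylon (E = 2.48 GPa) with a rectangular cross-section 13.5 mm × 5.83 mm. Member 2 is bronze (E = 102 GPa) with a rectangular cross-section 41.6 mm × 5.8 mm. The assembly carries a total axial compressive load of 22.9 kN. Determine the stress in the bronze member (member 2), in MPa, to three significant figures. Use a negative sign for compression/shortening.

-94.2 MPa

A_1 = 78.7 mm².
A_2 = 241.3 mm².
Equal strain + equilibrium ⇒ each member carries load in proportion to AE: A₁E₁ = 195200 N, A₂E₂ = 24610000 N, ΣAE = 24810000 N.
σ₂ = P·E₂/ΣAE = -22900·102000/24810000 = -94.16 MPa.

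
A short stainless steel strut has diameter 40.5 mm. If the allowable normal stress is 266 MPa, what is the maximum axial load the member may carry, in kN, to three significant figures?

A = 1288 mm².
P_max = σ_allow · A = 266 · 1288 = 342700 N = 342.7 kN.

343 kN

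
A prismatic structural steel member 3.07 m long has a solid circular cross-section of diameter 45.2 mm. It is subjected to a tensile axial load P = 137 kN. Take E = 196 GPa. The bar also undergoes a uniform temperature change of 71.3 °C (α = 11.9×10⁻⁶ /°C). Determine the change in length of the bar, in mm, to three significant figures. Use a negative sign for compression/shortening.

A = 1605 mm².
δ_mech = NL/(AE) = 137000·3070/(1605·196000) = 1.337 mm.
δ_thermal = αLΔT = 11.9e-6·3070·71.3 = 2.605 mm.
δ = δ_mech + δ_thermal = 3.942 mm.

3.94 mm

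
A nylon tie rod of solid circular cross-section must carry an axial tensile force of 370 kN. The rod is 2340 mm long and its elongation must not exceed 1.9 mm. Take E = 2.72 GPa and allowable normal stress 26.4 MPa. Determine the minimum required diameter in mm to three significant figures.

462 mm

Required area A ≥ P/σ_allow = 370000/26.4 = 14020 mm².
For a solid circular section, d ≥ √(4A/π) = 133.6 mm.
Elongation limit: A ≥ PL/(Eδ_allow) = 370000·2340/(2720·1.9) = 167500 mm² ⇒ d ≥ 461.9 mm.
The elongation limit governs.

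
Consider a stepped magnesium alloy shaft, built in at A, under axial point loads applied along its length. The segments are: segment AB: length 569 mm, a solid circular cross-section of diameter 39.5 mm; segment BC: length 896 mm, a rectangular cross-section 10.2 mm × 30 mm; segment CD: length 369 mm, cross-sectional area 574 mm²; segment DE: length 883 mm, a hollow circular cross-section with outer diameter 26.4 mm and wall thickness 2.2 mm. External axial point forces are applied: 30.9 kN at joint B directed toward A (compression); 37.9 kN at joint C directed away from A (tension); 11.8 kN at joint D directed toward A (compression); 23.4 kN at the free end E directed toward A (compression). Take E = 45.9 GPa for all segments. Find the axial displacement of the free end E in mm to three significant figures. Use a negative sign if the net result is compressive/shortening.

Internal axial forces (sectioning from the free end, tension +): N_DE = -23.4 kN, N_CD = -35.2 kN, N_BC = 2.7 kN, N_AB = -28.2 kN.
A_AB = 1225 mm².
A_BC = 306 mm².
A_DE = 167.3 mm².
δ_AB = -28200·569/(1225·45900) = -0.2853 mm
δ_BC = 2700·896/(306·45900) = 0.1722 mm
δ_CD = -35200·369/(574·45900) = -0.493 mm
δ_DE = -23400·883/(167.3·45900) = -2.691 mm
δ = Σδ_i = -3.297 mm.

-3.30 mm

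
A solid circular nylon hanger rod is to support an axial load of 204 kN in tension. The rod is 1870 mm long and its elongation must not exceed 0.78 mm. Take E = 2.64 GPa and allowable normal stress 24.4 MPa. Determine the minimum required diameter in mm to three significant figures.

486 mm

Required area A ≥ P/σ_allow = 204000/24.4 = 8361 mm².
For a solid circular section, d ≥ √(4A/π) = 103.2 mm.
Elongation limit: A ≥ PL/(Eδ_allow) = 204000·1870/(2640·0.78) = 185300 mm² ⇒ d ≥ 485.7 mm.
The elongation limit governs.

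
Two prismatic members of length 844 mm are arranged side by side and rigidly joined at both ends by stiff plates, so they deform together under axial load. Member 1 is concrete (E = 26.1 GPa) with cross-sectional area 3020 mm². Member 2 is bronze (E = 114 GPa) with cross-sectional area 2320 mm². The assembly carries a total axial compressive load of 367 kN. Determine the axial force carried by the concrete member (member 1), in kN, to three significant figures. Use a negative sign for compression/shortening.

Equal strain + equilibrium ⇒ each member carries load in proportion to AE: A₁E₁ = 78820000 N, A₂E₂ = 264500000 N, ΣAE = 343300000 N.
F₁ = P·A₁E₁/ΣAE = -367000·78820000/343300000 = -84260 N.

-84.3 kN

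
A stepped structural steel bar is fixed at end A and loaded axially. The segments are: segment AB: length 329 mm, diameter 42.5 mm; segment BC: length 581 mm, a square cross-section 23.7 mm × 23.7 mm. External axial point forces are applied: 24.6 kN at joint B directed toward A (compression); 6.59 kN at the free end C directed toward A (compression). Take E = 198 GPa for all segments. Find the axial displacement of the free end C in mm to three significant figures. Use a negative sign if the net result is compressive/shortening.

-0.0710 mm

Internal axial forces (sectioning from the free end, tension +): N_BC = -6.59 kN, N_AB = -31.19 kN.
A_AB = 1419 mm².
A_BC = 561.7 mm².
δ_AB = -31190·329/(1419·198000) = -0.03653 mm
δ_BC = -6590·581/(561.7·198000) = -0.03443 mm
δ = Σδ_i = -0.07096 mm.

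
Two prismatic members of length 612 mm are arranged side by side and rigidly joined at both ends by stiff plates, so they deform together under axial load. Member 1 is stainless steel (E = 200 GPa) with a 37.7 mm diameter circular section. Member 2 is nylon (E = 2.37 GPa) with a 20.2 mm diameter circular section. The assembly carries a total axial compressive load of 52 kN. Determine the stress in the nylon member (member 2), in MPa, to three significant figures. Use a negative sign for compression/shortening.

A_1 = 1116 mm².
A_2 = 320.5 mm².
Equal strain + equilibrium ⇒ each member carries load in proportion to AE: A₁E₁ = 223300000 N, A₂E₂ = 759500 N, ΣAE = 224000000 N.
σ₂ = P·E₂/ΣAE = -52000·2370/224000000 = -0.5501 MPa.

-0.550 MPa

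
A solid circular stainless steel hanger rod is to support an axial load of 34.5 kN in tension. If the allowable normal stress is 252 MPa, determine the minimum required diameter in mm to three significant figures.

Required area A ≥ P/σ_allow = 34500/252 = 136.9 mm².
For a solid circular section, d ≥ √(4A/π) = 13.2 mm.

13.2 mm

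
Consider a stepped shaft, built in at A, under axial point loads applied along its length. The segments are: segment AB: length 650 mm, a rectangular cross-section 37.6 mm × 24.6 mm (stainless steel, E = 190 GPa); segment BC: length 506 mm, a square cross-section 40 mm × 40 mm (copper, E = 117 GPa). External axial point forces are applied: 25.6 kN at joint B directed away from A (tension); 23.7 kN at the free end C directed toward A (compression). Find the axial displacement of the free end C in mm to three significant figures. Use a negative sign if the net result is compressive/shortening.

Internal axial forces (sectioning from the free end, tension +): N_BC = -23.7 kN, N_AB = 1.9 kN.
A_AB = 925 mm².
A_BC = 1600 mm².
δ_AB = 1900·650/(925·190000) = 0.007027 mm
δ_BC = -23700·506/(1600·117000) = -0.06406 mm
δ = Σδ_i = -0.05703 mm.

-0.0570 mm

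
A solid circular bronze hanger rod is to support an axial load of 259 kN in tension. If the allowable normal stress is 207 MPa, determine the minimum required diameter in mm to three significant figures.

39.9 mm

Required area A ≥ P/σ_allow = 259000/207 = 1251 mm².
For a solid circular section, d ≥ √(4A/π) = 39.91 mm.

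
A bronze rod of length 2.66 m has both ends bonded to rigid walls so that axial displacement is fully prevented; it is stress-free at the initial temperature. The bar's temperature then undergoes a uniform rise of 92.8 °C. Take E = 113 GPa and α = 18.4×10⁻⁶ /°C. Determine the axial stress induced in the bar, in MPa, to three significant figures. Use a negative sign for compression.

Free thermal expansion αLΔT = 18.4e-6 · 2660 · 92.8 = 4.542 mm.
The walls impose strain ε = −(4.542)/2660 = -1.7075e-03; σ = Eε = 113000 · -1.7075e-03 = -192.9 MPa.

-193 MPa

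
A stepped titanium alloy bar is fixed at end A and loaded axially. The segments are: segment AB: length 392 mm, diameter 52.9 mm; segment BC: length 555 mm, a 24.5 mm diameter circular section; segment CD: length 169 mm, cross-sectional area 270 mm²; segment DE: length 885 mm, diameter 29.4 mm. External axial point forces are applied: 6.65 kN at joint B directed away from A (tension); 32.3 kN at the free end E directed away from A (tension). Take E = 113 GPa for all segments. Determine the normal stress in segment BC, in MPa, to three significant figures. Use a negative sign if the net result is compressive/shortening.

68.5 MPa

Internal axial forces (sectioning from the free end, tension +): N_DE = 32.3 kN, N_CD = 32.3 kN, N_BC = 32.3 kN, N_AB = 38.95 kN.
A_BC = 471.4 mm².
σ_BC = N_BC/A_BC = 32300/471.4 = 68.51 MPa.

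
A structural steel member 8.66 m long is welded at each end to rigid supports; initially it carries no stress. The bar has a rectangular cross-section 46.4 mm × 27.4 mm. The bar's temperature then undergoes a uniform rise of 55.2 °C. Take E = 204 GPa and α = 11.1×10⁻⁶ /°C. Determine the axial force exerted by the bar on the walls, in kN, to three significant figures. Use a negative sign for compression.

Free thermal expansion αLΔT = 11.1e-6 · 8660 · 55.2 = 5.306 mm.
The walls impose strain ε = −(5.306)/8660 = -6.1272e-04; σ = Eε = 204000 · -6.1272e-04 = -125 MPa.
Wall reaction R = σ·A = -125·1271 = -158900 N = -158.9 kN.

-159 kN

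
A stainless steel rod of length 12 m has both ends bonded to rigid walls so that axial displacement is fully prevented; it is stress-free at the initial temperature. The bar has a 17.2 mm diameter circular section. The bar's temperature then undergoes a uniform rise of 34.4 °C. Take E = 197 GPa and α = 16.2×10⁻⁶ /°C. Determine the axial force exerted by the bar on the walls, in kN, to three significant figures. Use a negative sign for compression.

Free thermal expansion αLΔT = 16.2e-6 · 12000 · 34.4 = 6.687 mm.
The walls impose strain ε = −(6.687)/12000 = -5.5728e-04; σ = Eε = 197000 · -5.5728e-04 = -109.8 MPa.
Wall reaction R = σ·A = -109.8·232.4 = -25510 N = -25.51 kN.

-25.5 kN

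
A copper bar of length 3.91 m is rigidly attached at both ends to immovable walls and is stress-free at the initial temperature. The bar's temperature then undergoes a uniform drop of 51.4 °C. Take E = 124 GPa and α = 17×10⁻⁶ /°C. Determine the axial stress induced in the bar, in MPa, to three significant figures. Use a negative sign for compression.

108 MPa

Free thermal expansion αLΔT = 17e-6 · 3910 · -51.4 = -3.417 mm.
The walls impose strain ε = −(-3.417)/3910 = 8.7380e-04; σ = Eε = 124000 · 8.7380e-04 = 108.4 MPa.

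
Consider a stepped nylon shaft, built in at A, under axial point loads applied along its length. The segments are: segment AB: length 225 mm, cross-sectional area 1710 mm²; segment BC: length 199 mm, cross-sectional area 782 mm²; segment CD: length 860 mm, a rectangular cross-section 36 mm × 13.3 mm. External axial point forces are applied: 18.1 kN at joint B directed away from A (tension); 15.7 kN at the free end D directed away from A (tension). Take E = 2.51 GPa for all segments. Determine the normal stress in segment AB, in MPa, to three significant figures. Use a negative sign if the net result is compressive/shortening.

Internal axial forces (sectioning from the free end, tension +): N_CD = 15.7 kN, N_BC = 15.7 kN, N_AB = 33.8 kN.
σ_AB = N_AB/A_AB = 33800/1710 = 19.77 MPa.

19.8 MPa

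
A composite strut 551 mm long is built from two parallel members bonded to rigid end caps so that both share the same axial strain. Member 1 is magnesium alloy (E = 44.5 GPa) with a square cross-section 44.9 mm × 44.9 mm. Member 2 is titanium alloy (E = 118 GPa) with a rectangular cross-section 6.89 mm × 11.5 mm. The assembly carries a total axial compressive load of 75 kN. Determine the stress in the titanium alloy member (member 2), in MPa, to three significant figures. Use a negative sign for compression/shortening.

A_1 = 2016 mm².
A_2 = 79.23 mm².
Equal strain + equilibrium ⇒ each member carries load in proportion to AE: A₁E₁ = 89710000 N, A₂E₂ = 9350000 N, ΣAE = 99060000 N.
σ₂ = P·E₂/ΣAE = -75000·118000/99060000 = -89.34 MPa.

-89.3 MPa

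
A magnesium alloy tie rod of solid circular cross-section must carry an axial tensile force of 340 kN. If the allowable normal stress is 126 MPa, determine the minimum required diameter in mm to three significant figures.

Required area A ≥ P/σ_allow = 340000/126 = 2698 mm².
For a solid circular section, d ≥ √(4A/π) = 58.62 mm.

58.6 mm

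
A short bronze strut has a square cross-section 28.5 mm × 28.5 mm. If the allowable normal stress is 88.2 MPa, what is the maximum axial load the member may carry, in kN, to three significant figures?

A = 812.2 mm².
P_max = σ_allow · A = 88.2 · 812.2 = 71640 N = 71.64 kN.

71.6 kN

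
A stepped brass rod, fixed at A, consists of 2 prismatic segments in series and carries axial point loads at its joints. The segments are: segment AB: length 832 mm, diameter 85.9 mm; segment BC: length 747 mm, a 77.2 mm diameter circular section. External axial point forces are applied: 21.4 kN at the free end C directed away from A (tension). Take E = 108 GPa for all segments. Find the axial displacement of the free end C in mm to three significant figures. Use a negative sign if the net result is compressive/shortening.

0.0601 mm

Internal axial forces (sectioning from the free end, tension +): N_BC = 21.4 kN, N_AB = 21.4 kN.
A_AB = 5795 mm².
A_BC = 4681 mm².
δ_AB = 21400·832/(5795·108000) = 0.02845 mm
δ_BC = 21400·747/(4681·108000) = 0.03162 mm
δ = Σδ_i = 0.06007 mm.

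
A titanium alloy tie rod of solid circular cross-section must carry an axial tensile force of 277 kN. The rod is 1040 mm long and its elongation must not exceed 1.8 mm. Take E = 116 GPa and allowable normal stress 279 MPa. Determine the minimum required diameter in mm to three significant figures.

41.9 mm

Required area A ≥ P/σ_allow = 277000/279 = 992.8 mm².
For a solid circular section, d ≥ √(4A/π) = 35.55 mm.
Elongation limit: A ≥ PL/(Eδ_allow) = 277000·1040/(116000·1.8) = 1380 mm² ⇒ d ≥ 41.91 mm.
The elongation limit governs.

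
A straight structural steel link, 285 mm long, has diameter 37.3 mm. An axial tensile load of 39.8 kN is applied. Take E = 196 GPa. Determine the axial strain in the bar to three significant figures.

A = 1093 mm².
σ = N/A = 36.42 MPa; ε = σ/E = 36.42/196000 = 1.858e-04.

1.86e-04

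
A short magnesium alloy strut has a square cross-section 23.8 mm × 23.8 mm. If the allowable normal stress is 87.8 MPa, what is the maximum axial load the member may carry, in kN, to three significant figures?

49.7 kN

A = 566.4 mm².
P_max = σ_allow · A = 87.8 · 566.4 = 49730 N = 49.73 kN.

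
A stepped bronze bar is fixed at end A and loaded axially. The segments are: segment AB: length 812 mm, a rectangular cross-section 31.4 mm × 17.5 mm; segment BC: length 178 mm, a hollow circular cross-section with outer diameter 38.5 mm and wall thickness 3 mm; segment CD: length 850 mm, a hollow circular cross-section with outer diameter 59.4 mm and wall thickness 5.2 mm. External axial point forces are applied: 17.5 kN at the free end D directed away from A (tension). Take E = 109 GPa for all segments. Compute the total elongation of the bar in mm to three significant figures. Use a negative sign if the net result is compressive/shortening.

Internal axial forces (sectioning from the free end, tension +): N_CD = 17.5 kN, N_BC = 17.5 kN, N_AB = 17.5 kN.
A_AB = 549.5 mm².
A_BC = 334.6 mm².
A_CD = 885.4 mm².
δ_AB = 17500·812/(549.5·109000) = 0.2372 mm
δ_BC = 17500·178/(334.6·109000) = 0.08541 mm
δ_CD = 17500·850/(885.4·109000) = 0.1541 mm
δ = Σδ_i = 0.4768 mm.

0.477 mm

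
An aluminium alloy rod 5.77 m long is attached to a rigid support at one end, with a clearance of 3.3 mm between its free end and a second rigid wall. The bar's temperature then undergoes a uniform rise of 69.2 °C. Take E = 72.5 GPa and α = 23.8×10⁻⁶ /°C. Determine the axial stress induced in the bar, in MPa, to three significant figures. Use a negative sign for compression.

-77.9 MPa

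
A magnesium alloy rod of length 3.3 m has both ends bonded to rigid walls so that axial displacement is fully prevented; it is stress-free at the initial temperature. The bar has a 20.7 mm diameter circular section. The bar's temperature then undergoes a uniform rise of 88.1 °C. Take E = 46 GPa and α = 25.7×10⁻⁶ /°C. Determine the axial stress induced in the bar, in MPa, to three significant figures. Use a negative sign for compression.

-104 MPa

Free thermal expansion αLΔT = 25.7e-6 · 3300 · 88.1 = 7.472 mm.
The walls impose strain ε = −(7.472)/3300 = -2.2642e-03; σ = Eε = 46000 · -2.2642e-03 = -104.2 MPa.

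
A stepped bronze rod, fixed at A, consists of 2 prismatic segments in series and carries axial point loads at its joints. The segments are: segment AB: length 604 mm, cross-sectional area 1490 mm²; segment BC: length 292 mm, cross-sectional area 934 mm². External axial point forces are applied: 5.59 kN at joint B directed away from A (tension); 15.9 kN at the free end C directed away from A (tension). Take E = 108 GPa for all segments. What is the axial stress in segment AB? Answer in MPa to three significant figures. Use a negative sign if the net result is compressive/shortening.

14.4 MPa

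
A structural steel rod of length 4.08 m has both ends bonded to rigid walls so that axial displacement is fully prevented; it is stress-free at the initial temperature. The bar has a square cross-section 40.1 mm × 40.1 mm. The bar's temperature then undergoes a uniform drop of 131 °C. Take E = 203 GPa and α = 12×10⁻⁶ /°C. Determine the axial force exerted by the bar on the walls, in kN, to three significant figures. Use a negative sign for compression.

Free thermal expansion αLΔT = 12e-6 · 4080 · -131 = -6.414 mm.
The walls impose strain ε = −(-6.414)/4080 = 1.5720e-03; σ = Eε = 203000 · 1.5720e-03 = 319.1 MPa.
Wall reaction R = σ·A = 319.1·1608 = 513100 N = 513.1 kN.

513 kN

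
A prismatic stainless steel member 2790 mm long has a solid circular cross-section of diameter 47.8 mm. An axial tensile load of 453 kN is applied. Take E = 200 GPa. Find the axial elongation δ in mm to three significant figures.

3.52 mm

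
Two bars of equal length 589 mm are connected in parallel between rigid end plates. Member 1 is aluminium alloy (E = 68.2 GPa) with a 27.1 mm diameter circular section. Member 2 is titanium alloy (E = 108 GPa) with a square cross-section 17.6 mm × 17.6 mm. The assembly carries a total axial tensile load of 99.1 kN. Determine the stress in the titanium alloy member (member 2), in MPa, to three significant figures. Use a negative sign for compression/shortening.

A_1 = 576.8 mm².
A_2 = 309.8 mm².
Equal strain + equilibrium ⇒ each member carries load in proportion to AE: A₁E₁ = 39340000 N, A₂E₂ = 33450000 N, ΣAE = 72790000 N.
σ₂ = P·E₂/ΣAE = 99100·108000/72790000 = 147 MPa.

147 MPa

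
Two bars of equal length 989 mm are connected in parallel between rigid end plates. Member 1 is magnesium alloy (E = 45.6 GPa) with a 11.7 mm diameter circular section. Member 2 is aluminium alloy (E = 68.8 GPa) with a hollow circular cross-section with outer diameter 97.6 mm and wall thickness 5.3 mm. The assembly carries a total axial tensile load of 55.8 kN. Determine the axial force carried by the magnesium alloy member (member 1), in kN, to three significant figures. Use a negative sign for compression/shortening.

2.47 kN

A_1 = 107.5 mm².
A_2 = 1537 mm².
Equal strain + equilibrium ⇒ each member carries load in proportion to AE: A₁E₁ = 4903000 N, A₂E₂ = 105700000 N, ΣAE = 110600000 N.
F₁ = P·A₁E₁/ΣAE = 55800·4903000/110600000 = 2473 N.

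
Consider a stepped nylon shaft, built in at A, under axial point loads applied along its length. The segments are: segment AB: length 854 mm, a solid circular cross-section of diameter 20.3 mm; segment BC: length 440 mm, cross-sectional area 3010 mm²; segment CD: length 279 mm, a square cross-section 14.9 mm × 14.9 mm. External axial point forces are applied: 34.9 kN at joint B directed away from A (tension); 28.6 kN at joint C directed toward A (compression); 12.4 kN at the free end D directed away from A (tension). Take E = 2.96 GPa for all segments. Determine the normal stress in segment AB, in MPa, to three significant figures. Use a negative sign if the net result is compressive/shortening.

Internal axial forces (sectioning from the free end, tension +): N_CD = 12.4 kN, N_BC = -16.2 kN, N_AB = 18.7 kN.
A_AB = 323.7 mm².
σ_AB = N_AB/A_AB = 18700/323.7 = 57.78 MPa.

57.8 MPa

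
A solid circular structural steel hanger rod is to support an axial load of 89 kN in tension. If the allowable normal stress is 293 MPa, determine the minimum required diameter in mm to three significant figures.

Required area A ≥ P/σ_allow = 89000/293 = 303.8 mm².
For a solid circular section, d ≥ √(4A/π) = 19.67 mm.

19.7 mm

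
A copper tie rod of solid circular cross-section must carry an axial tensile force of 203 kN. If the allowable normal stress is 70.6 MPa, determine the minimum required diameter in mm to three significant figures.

Required area A ≥ P/σ_allow = 203000/70.6 = 2875 mm².
For a solid circular section, d ≥ √(4A/π) = 60.51 mm.

60.5 mm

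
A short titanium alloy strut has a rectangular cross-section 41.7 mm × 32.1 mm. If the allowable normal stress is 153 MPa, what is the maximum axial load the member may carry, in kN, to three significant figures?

A = 1339 mm².
P_max = σ_allow · A = 153 · 1339 = 204800 N = 204.8 kN.

205 kN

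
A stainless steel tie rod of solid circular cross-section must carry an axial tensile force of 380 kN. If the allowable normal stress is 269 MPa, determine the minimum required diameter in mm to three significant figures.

42.4 mm

Required area A ≥ P/σ_allow = 380000/269 = 1413 mm².
For a solid circular section, d ≥ √(4A/π) = 42.41 mm.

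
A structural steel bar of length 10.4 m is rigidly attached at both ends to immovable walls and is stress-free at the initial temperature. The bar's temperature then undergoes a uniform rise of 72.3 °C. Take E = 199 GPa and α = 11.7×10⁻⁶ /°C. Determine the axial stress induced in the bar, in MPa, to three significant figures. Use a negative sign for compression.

Free thermal expansion αLΔT = 11.7e-6 · 10400 · 72.3 = 8.797 mm.
The walls impose strain ε = −(8.797)/10400 = -8.4591e-04; σ = Eε = 199000 · -8.4591e-04 = -168.3 MPa.

-168 MPa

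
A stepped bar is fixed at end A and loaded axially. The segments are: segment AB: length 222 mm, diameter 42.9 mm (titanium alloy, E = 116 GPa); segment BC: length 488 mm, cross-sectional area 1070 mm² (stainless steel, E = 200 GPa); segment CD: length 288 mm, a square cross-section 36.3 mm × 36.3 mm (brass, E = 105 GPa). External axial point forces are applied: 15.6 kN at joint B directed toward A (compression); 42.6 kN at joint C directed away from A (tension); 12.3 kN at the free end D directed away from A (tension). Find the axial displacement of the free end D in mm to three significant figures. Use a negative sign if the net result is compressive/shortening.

0.203 mm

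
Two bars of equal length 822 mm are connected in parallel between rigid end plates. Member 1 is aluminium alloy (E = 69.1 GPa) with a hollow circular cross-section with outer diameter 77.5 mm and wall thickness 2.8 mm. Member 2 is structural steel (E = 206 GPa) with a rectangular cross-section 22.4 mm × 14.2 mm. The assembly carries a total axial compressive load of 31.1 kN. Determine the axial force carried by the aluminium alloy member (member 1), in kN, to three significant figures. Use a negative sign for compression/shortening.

-12.7 kN

A_1 = 657.1 mm².
A_2 = 318.1 mm².
Equal strain + equilibrium ⇒ each member carries load in proportion to AE: A₁E₁ = 45410000 N, A₂E₂ = 65520000 N, ΣAE = 110900000 N.
F₁ = P·A₁E₁/ΣAE = -31100·45410000/110900000 = -12730 N.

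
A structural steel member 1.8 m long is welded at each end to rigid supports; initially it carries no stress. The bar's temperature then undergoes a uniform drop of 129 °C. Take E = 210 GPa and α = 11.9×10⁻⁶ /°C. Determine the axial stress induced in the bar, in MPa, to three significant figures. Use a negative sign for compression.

Free thermal expansion αLΔT = 11.9e-6 · 1800 · -129 = -2.763 mm.
The walls impose strain ε = −(-2.763)/1800 = 1.5351e-03; σ = Eε = 210000 · 1.5351e-03 = 322.4 MPa.

322 MPa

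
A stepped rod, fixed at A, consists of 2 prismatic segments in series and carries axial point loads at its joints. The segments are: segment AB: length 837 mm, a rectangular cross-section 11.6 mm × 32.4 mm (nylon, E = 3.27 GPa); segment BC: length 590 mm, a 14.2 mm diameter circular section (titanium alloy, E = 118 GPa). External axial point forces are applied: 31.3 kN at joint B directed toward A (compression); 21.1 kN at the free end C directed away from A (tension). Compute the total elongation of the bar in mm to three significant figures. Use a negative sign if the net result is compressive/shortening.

Internal axial forces (sectioning from the free end, tension +): N_BC = 21.1 kN, N_AB = -10.2 kN.
A_AB = 375.8 mm².
A_BC = 158.4 mm².
δ_AB = -10200·837/(375.8·3270) = -6.947 mm
δ_BC = 21100·590/(158.4·118000) = 0.6662 mm
δ = Σδ_i = -6.28 mm.

-6.28 mm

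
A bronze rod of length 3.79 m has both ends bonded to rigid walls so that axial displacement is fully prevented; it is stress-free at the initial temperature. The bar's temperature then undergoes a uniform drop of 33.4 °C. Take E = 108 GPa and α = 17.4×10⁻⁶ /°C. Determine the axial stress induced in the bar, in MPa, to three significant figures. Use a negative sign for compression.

62.8 MPa

Free thermal expansion αLΔT = 17.4e-6 · 3790 · -33.4 = -2.203 mm.
The walls impose strain ε = −(-2.203)/3790 = 5.8116e-04; σ = Eε = 108000 · 5.8116e-04 = 62.77 MPa.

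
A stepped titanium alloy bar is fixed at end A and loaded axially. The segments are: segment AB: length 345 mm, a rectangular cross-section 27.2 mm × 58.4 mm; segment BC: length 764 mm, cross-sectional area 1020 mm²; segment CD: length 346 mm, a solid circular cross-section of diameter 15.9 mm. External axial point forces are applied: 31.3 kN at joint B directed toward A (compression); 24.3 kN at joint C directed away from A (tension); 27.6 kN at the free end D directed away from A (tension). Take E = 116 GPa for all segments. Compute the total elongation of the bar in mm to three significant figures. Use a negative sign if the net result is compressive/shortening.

0.788 mm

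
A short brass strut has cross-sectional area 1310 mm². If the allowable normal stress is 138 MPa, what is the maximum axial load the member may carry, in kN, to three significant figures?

P_max = σ_allow · A = 138 · 1310 = 180800 N = 180.8 kN.

181 kN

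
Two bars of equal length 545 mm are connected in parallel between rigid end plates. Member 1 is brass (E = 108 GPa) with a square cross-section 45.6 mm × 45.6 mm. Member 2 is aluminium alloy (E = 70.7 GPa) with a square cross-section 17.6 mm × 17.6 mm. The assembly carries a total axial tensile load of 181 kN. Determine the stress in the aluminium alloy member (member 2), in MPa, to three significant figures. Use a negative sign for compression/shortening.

51.9 MPa

A_1 = 2079 mm².
A_2 = 309.8 mm².
Equal strain + equilibrium ⇒ each member carries load in proportion to AE: A₁E₁ = 224600000 N, A₂E₂ = 21900000 N, ΣAE = 246500000 N.
σ₂ = P·E₂/ΣAE = 181000·70700/246500000 = 51.92 MPa.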